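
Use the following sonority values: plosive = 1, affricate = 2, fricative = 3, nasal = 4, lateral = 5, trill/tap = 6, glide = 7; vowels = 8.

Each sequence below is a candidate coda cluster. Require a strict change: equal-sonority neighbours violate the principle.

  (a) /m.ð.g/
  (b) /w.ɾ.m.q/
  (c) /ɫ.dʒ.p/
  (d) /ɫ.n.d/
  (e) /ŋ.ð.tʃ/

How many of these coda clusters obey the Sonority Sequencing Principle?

5

(a) /m.ð.g/: profile 4-3-1 — obeys.
(b) /w.ɾ.m.q/: profile 7-6-4-1 — obeys.
(c) /ɫ.dʒ.p/: profile 5-2-1 — obeys.
(d) /ɫ.n.d/: profile 5-4-1 — obeys.
(e) /ŋ.ð.tʃ/: profile 4-3-2 — obeys.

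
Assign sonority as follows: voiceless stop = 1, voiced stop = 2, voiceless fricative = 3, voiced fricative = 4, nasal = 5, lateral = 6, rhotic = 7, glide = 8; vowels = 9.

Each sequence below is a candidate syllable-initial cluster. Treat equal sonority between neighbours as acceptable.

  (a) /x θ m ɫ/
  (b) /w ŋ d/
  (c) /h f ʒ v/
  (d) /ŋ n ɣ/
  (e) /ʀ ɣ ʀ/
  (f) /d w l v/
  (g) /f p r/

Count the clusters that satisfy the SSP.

2

(a) sonority 3-3-5-6: well-formed.
(b) sonority 8-5-2: ill-formed.
(c) sonority 3-3-4-4: well-formed.
(d) sonority 5-5-4: ill-formed.
(e) sonority 7-4-7: ill-formed.
(f) sonority 2-8-6-4: ill-formed.
(g) sonority 3-1-7: ill-formed.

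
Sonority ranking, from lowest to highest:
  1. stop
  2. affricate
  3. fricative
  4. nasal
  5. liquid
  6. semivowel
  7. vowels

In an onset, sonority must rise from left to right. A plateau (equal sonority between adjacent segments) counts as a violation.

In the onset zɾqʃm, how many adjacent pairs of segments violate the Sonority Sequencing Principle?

1

/z/ is a fricative (sonority 3).
/ɾ/ is a liquid (sonority 5).
/q/ is a stop (sonority 1).
/ʃ/ is a fricative (sonority 3).
/m/ is a nasal (sonority 4).
/z/→/ɾ/: 3→5 (rises) — ok.
/ɾ/→/q/: 5→1 (does not rise) — violation.
/q/→/ʃ/: 1→3 (rises) — ok.
/ʃ/→/m/: 3→4 (rises) — ok.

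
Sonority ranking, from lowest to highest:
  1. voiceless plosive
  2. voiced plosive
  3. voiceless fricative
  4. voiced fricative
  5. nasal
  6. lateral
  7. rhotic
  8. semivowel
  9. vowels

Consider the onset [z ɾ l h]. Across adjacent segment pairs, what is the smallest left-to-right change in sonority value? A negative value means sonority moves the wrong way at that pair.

/z/ is a voiced fricative (sonority 4).
/ɾ/ is a rhotic (sonority 7).
/l/ is a lateral (sonority 6).
/h/ is a voiceless fricative (sonority 3).
/z/→/ɾ/: change +3.
/ɾ/→/l/: change -1.
/l/→/h/: change -3.
Minimum = -3.

-3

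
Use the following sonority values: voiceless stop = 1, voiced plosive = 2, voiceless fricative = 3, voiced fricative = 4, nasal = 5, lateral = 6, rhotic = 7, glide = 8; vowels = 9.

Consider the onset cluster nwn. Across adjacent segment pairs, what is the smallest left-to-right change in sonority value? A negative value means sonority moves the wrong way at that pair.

/n/ — nasal, sonority 5.
/w/ — glide, sonority 8.
/n/ — nasal, sonority 5.
/n/→/w/: change +3.
/w/→/n/: change -3.
Minimum = -3.

-3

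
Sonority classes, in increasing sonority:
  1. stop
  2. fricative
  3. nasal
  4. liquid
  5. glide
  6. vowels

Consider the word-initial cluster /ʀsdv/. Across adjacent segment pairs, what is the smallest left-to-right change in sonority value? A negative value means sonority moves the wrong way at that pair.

-2

/ʀ/: liquid = 4.
/s/: fricative = 2.
/d/: stop = 1.
/v/: fricative = 2.
/ʀ/→/s/: change -2.
/s/→/d/: change -1.
/d/→/v/: change +1.
Minimum = -2.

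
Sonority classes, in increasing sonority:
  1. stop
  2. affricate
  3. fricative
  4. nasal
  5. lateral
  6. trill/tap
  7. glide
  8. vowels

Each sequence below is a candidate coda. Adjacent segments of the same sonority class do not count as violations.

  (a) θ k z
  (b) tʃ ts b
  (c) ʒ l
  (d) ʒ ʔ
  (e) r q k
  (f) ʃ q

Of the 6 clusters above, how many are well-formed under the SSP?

(a) 3-1-3 → violates
(b) 2-2-1 → obeys
(c) 3-5 → violates
(d) 3-1 → obeys
(e) 6-1-1 → obeys
(f) 3-1 → obeys

4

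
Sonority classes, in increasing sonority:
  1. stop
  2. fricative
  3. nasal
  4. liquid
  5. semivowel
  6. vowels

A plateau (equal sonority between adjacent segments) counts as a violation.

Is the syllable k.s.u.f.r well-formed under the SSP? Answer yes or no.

Onset: /k/ is a stop (sonority 1), /s/ is a fricative (sonority 2); then the nucleus /u/ (sonority 6).
Onset profile 1-2-6 — rises to the nucleus.
Coda: /f/ is a fricative (sonority 2), /r/ is a liquid (sonority 4).
Coda profile 6-2-4 — does not strictly fall throughout.

no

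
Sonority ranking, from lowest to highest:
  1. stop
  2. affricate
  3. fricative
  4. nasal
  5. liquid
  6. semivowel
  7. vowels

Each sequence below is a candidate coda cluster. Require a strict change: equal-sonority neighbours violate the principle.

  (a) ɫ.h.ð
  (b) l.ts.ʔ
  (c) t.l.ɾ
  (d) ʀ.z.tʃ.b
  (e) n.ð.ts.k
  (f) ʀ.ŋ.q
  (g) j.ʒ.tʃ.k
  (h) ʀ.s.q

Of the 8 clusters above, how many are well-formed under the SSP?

(a) 5-3-3 → violates
(b) 5-2-1 → obeys
(c) 1-5-5 → violates
(d) 5-3-2-1 → obeys
(e) 4-3-2-1 → obeys
(f) 5-4-1 → obeys
(g) 6-3-2-1 → obeys
(h) 5-3-1 → obeys

6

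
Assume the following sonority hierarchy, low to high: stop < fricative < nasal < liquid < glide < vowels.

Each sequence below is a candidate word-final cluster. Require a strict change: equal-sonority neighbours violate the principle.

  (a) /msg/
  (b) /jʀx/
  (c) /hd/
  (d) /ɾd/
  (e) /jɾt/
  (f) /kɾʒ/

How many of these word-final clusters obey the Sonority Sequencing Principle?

(a) sonority 3-2-1: well-formed.
(b) sonority 5-4-2: well-formed.
(c) sonority 2-1: well-formed.
(d) sonority 4-1: well-formed.
(e) sonority 5-4-1: well-formed.
(f) sonority 1-4-2: ill-formed.

5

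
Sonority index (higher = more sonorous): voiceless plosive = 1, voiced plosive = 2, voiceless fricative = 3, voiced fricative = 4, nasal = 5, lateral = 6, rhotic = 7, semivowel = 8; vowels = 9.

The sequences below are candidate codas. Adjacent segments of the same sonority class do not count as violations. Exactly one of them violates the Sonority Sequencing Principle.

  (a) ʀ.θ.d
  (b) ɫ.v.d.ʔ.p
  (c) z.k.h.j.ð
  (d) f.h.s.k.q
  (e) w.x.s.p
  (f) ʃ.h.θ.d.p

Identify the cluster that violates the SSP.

c

(a) 7-3-2 → obeys
(b) 6-4-2-1-1 → obeys
(c) 4-1-3-8-4 → violates
(d) 3-3-3-1-1 → obeys
(e) 8-3-3-1 → obeys
(f) 3-3-3-2-1 → obeys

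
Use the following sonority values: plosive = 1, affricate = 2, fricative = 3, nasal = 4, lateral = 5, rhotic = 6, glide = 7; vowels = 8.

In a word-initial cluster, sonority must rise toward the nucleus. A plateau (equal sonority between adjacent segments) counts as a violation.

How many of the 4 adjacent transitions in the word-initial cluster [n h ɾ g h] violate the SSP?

/n/: nasal = 4.
/h/: fricative = 3.
/ɾ/: rhotic = 6.
/g/: plosive = 1.
/h/: fricative = 3.
/n/→/h/: 4→3 (does not rise) — violation.
/h/→/ɾ/: 3→6 (rises) — ok.
/ɾ/→/g/: 6→1 (does not rise) — violation.
/g/→/h/: 1→3 (rises) — ok.

2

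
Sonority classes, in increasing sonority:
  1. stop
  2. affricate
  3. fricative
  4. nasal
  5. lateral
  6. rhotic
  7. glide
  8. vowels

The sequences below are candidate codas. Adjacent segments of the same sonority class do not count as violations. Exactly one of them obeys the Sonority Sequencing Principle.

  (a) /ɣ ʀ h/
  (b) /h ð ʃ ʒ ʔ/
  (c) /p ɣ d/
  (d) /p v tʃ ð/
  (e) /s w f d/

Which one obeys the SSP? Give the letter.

b

(a) sonority 3-6-3: ill-formed.
(b) sonority 3-3-3-3-1: well-formed.
(c) sonority 1-3-1: ill-formed.
(d) sonority 1-3-2-3: ill-formed.
(e) sonority 3-7-3-1: ill-formed.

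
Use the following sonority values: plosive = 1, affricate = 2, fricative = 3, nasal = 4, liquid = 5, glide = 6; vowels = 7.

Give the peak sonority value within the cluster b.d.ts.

2

/b/: plosive = 1.
/d/: plosive = 1.
/ts/: affricate = 2.
The maximum is 2.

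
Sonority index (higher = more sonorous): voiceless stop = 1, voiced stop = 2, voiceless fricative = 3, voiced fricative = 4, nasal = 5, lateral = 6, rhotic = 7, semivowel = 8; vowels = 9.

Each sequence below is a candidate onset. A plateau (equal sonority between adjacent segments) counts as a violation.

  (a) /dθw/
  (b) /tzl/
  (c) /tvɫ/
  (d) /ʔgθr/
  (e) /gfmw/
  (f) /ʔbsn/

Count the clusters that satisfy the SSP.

(a) /dθw/: profile 2-3-8 — obeys.
(b) /tzl/: profile 1-4-6 — obeys.
(c) /tvɫ/: profile 1-4-6 — obeys.
(d) /ʔgθr/: profile 1-2-3-7 — obeys.
(e) /gfmw/: profile 2-3-5-8 — obeys.
(f) /ʔbsn/: profile 1-2-3-5 — obeys.

6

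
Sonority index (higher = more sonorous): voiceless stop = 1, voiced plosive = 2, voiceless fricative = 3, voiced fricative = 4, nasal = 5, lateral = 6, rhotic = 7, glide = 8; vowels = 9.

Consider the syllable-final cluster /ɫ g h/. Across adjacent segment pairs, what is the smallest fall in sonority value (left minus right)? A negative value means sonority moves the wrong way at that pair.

/ɫ/ — lateral, sonority 6.
/g/ — voiced plosive, sonority 2.
/h/ — voiceless fricative, sonority 3.
/ɫ/→/g/: change +4.
/g/→/h/: change -1.
Minimum = -1.

-1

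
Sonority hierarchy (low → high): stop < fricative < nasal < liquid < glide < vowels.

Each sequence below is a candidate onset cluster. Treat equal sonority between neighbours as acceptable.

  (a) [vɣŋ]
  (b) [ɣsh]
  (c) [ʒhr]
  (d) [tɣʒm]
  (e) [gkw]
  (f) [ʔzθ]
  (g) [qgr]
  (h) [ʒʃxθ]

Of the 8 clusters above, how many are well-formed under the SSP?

(a) 2-2-3 → obeys
(b) 2-2-2 → obeys
(c) 2-2-4 → obeys
(d) 1-2-2-3 → obeys
(e) 1-1-5 → obeys
(f) 1-2-2 → obeys
(g) 1-1-4 → obeys
(h) 2-2-2-2 → obeys

8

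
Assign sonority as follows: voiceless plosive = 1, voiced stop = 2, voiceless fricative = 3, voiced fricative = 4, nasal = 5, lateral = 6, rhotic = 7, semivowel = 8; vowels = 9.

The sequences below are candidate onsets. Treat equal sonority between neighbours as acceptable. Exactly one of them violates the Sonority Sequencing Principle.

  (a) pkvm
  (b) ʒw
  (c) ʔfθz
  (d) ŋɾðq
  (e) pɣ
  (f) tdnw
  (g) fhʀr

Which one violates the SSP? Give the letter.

(a) pkvm: profile 1-1-4-5 — obeys.
(b) ʒw: profile 4-8 — obeys.
(c) ʔfθz: profile 1-3-3-4 — obeys.
(d) ŋɾðq: profile 5-7-4-1 — violates.
(e) pɣ: profile 1-4 — obeys.
(f) tdnw: profile 1-2-5-8 — obeys.
(g) fhʀr: profile 3-3-7-7 — obeys.

d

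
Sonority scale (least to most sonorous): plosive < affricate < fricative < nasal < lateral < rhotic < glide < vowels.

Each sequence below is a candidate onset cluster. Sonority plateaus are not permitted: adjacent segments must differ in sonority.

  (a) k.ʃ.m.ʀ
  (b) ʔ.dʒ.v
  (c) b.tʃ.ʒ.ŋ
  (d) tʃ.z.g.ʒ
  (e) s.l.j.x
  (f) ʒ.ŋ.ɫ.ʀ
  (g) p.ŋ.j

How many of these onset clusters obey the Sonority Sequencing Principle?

(a) 1-3-4-6 → obeys
(b) 1-2-3 → obeys
(c) 1-2-3-4 → obeys
(d) 2-3-1-3 → violates
(e) 3-5-7-3 → violates
(f) 3-4-5-6 → obeys
(g) 1-4-7 → obeys

5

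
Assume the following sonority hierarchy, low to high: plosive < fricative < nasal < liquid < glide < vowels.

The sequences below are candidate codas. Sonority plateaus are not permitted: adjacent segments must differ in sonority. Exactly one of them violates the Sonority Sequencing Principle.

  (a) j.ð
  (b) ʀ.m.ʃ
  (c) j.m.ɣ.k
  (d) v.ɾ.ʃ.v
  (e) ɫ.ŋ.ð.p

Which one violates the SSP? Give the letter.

d

(a) j.ð: profile 5-2 — obeys.
(b) ʀ.m.ʃ: profile 4-3-2 — obeys.
(c) j.m.ɣ.k: profile 5-3-2-1 — obeys.
(d) v.ɾ.ʃ.v: profile 2-4-2-2 — violates.
(e) ɫ.ŋ.ð.p: profile 4-3-2-1 — obeys.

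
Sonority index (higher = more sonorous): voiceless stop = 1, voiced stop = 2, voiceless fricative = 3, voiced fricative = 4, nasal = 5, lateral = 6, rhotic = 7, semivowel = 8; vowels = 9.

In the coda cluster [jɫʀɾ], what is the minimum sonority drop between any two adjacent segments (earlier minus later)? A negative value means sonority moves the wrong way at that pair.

-1

/j/ — semivowel, sonority 8.
/ɫ/ — lateral, sonority 6.
/ʀ/ — rhotic, sonority 7.
/ɾ/ — rhotic, sonority 7.
/j/→/ɫ/: change +2.
/ɫ/→/ʀ/: change -1.
/ʀ/→/ɾ/: change +0.
Minimum = -1.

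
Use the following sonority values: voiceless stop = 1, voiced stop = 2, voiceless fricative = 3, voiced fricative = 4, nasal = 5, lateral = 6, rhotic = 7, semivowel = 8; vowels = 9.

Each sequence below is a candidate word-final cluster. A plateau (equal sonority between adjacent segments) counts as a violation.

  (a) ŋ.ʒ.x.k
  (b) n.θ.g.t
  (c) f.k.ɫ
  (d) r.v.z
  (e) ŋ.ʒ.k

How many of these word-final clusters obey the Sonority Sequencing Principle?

3

(a) sonority 5-4-3-1: well-formed.
(b) sonority 5-3-2-1: well-formed.
(c) sonority 3-1-6: ill-formed.
(d) sonority 7-4-4: ill-formed.
(e) sonority 5-4-1: well-formed.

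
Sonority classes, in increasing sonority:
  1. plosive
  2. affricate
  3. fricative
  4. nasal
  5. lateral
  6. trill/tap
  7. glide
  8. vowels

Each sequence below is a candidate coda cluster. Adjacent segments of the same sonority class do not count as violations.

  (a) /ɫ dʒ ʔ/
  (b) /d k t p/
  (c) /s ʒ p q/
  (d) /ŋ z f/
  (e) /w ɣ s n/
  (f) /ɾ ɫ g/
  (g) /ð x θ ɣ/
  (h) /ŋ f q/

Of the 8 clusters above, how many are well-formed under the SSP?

(a) 5-2-1 → obeys
(b) 1-1-1-1 → obeys
(c) 3-3-1-1 → obeys
(d) 4-3-3 → obeys
(e) 7-3-3-4 → violates
(f) 6-5-1 → obeys
(g) 3-3-3-3 → obeys
(h) 4-3-1 → obeys

7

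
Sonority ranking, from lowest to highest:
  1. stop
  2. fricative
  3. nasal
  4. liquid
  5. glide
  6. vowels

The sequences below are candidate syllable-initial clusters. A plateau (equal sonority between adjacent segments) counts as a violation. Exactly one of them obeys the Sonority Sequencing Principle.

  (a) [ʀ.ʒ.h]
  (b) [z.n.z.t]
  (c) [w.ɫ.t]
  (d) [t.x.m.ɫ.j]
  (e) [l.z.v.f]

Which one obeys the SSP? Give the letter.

d

(a) sonority 4-2-2: ill-formed.
(b) sonority 2-3-2-1: ill-formed.
(c) sonority 5-4-1: ill-formed.
(d) sonority 1-2-3-4-5: well-formed.
(e) sonority 4-2-2-2: ill-formed.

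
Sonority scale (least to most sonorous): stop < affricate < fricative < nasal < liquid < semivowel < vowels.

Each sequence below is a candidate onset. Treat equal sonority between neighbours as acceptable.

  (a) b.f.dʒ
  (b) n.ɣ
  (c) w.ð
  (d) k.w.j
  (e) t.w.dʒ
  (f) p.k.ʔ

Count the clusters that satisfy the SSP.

(a) b.f.dʒ: profile 1-3-2 — violates.
(b) n.ɣ: profile 4-3 — violates.
(c) w.ð: profile 6-3 — violates.
(d) k.w.j: profile 1-6-6 — obeys.
(e) t.w.dʒ: profile 1-6-2 — violates.
(f) p.k.ʔ: profile 1-1-1 — obeys.

2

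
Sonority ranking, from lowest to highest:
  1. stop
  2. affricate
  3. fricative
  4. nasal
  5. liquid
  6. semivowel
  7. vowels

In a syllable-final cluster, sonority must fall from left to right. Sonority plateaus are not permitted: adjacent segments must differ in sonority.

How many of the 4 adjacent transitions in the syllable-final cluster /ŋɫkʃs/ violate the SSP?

3

/ŋ/ is a nasal (sonority 4).
/ɫ/ is a liquid (sonority 5).
/k/ is a stop (sonority 1).
/ʃ/ is a fricative (sonority 3).
/s/ is a fricative (sonority 3).
/ŋ/→/ɫ/: 4→5 (does not fall) — violation.
/ɫ/→/k/: 5→1 (falls) — ok.
/k/→/ʃ/: 1→3 (does not fall) — violation.
/ʃ/→/s/: 3→3 (plateau) — violation.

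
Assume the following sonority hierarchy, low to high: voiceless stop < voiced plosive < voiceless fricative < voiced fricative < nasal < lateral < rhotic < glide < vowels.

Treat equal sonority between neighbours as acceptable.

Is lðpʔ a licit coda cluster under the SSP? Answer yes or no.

yes

/l/ is a lateral (sonority 6).
/ð/ is a voiced fricative (sonority 4).
/p/ is a voiceless stop (sonority 1).
/ʔ/ is a voiceless stop (sonority 1).
The profile 6-4-1-1 is non-increasing (plateaus allowed), so the coda cluster satisfies the SSP.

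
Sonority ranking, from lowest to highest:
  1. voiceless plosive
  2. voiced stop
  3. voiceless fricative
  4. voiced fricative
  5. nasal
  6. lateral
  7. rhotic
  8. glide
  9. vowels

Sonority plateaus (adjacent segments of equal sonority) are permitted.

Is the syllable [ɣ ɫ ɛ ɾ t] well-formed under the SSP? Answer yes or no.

Onset: /ɣ/ is a voiced fricative (sonority 4), /ɫ/ is a lateral (sonority 6); then the nucleus /ɛ/ (sonority 9).
Onset profile 4-6-9 — rises to the nucleus.
Coda: /ɾ/ is a rhotic (sonority 7), /t/ is a voiceless plosive (sonority 1).
Coda profile 9-7-1 — falls from the nucleus.

yes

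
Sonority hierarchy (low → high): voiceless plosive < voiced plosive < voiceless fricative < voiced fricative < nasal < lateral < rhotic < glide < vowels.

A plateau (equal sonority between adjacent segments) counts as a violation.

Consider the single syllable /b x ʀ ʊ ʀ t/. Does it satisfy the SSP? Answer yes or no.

Onset: /b/ is a voiced plosive (sonority 2), /x/ is a voiceless fricative (sonority 3), /ʀ/ is a rhotic (sonority 7); then the nucleus /ʊ/ (sonority 9).
Onset profile 2-3-7-9 — rises to the nucleus.
Coda: /ʀ/ is a rhotic (sonority 7), /t/ is a voiceless plosive (sonority 1).
Coda profile 9-7-1 — falls from the nucleus.

yes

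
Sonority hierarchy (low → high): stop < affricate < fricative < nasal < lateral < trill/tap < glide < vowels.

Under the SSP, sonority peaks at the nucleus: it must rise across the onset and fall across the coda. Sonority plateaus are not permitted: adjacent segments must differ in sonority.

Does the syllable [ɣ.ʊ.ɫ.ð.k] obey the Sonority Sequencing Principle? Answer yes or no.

Onset: /ɣ/ is a fricative (sonority 3); then the nucleus /ʊ/ (sonority 8).
Onset profile 3-8 — rises to the nucleus.
Coda: /ɫ/ is a lateral (sonority 5), /ð/ is a fricative (sonority 3), /k/ is a stop (sonority 1).
Coda profile 8-5-3-1 — falls from the nucleus.

yes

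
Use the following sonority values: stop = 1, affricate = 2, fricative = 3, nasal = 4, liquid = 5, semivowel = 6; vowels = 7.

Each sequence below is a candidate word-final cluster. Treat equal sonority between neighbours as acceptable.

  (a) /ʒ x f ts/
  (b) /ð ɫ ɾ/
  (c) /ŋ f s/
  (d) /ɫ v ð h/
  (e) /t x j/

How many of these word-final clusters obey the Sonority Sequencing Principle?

(a) /ʒ x f ts/: profile 3-3-3-2 — obeys.
(b) /ð ɫ ɾ/: profile 3-5-5 — violates.
(c) /ŋ f s/: profile 4-3-3 — obeys.
(d) /ɫ v ð h/: profile 5-3-3-3 — obeys.
(e) /t x j/: profile 1-3-6 — violates.

3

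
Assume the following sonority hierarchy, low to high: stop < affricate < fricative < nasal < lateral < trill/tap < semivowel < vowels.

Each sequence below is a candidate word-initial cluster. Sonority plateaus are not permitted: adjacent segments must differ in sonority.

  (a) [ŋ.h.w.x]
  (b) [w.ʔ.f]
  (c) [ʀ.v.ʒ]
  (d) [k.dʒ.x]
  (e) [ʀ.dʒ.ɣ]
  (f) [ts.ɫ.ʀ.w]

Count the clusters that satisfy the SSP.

(a) sonority 4-3-7-3: ill-formed.
(b) sonority 7-1-3: ill-formed.
(c) sonority 6-3-3: ill-formed.
(d) sonority 1-2-3: well-formed.
(e) sonority 6-2-3: ill-formed.
(f) sonority 2-5-6-7: well-formed.

2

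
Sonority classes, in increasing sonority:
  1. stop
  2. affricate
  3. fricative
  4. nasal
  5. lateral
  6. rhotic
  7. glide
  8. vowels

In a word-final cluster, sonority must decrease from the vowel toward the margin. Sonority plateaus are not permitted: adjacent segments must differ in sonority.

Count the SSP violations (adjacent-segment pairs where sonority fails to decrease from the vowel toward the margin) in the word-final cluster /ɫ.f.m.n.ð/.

/ɫ/ is a lateral (sonority 5).
/f/ is a fricative (sonority 3).
/m/ is a nasal (sonority 4).
/n/ is a nasal (sonority 4).
/ð/ is a fricative (sonority 3).
/ɫ/→/f/: 5→3 (falls) — ok.
/f/→/m/: 3→4 (does not fall) — violation.
/m/→/n/: 4→4 (plateau) — violation.
/n/→/ð/: 4→3 (falls) — ok.

2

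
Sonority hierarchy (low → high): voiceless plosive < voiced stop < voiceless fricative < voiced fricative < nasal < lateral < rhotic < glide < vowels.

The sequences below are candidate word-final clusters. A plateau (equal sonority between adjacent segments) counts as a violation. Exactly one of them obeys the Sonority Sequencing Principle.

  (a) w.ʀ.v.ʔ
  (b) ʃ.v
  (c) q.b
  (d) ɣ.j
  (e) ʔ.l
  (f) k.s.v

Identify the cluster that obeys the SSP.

a

(a) 8-7-4-1 → obeys
(b) 3-4 → violates
(c) 1-2 → violates
(d) 4-8 → violates
(e) 1-6 → violates
(f) 1-3-4 → violates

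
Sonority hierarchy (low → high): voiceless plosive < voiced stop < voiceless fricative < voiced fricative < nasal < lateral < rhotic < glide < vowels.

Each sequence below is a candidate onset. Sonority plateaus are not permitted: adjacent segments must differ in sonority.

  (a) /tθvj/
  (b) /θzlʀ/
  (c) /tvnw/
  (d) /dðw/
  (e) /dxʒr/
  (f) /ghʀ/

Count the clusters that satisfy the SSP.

(a) sonority 1-3-4-8: well-formed.
(b) sonority 3-4-6-7: well-formed.
(c) sonority 1-4-5-8: well-formed.
(d) sonority 2-4-8: well-formed.
(e) sonority 2-3-4-7: well-formed.
(f) sonority 2-3-7: well-formed.

6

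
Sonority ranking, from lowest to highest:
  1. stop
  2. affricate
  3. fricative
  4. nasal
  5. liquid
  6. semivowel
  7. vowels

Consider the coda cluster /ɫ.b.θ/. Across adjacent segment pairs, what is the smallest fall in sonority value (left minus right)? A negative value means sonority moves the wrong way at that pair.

/ɫ/ is a liquid (sonority 5).
/b/ is a stop (sonority 1).
/θ/ is a fricative (sonority 3).
/ɫ/→/b/: change +4.
/b/→/θ/: change -2.
Minimum = -2.

-2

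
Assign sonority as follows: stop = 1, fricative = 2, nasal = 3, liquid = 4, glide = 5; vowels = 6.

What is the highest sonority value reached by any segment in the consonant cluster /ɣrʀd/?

4

/ɣ/ is a fricative (sonority 2).
/r/ is a liquid (sonority 4).
/ʀ/ is a liquid (sonority 4).
/d/ is a stop (sonority 1).
The maximum is 4.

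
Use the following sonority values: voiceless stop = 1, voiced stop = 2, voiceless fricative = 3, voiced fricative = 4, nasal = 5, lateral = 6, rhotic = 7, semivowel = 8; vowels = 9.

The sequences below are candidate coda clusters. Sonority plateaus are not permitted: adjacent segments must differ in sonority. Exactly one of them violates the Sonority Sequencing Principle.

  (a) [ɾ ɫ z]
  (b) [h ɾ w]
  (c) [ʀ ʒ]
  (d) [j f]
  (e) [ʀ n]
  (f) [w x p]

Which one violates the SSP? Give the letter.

b

(a) 7-6-4 → obeys
(b) 3-7-8 → violates
(c) 7-4 → obeys
(d) 8-3 → obeys
(e) 7-5 → obeys
(f) 8-3-1 → obeys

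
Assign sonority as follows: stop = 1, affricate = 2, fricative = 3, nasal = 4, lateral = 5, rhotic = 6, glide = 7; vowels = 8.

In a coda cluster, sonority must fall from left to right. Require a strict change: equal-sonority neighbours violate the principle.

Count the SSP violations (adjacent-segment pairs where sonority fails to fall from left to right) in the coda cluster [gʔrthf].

4

/g/ is a stop (sonority 1).
/ʔ/ is a stop (sonority 1).
/r/ is a rhotic (sonority 6).
/t/ is a stop (sonority 1).
/h/ is a fricative (sonority 3).
/f/ is a fricative (sonority 3).
/g/→/ʔ/: 1→1 (plateau) — violation.
/ʔ/→/r/: 1→6 (does not fall) — violation.
/r/→/t/: 6→1 (falls) — ok.
/t/→/h/: 1→3 (does not fall) — violation.
/h/→/f/: 3→3 (plateau) — violation.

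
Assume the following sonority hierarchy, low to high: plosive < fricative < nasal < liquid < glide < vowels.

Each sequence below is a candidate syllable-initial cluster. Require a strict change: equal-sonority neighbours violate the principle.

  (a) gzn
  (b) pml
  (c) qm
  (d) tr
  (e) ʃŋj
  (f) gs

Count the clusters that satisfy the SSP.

6

(a) gzn: profile 1-2-3 — obeys.
(b) pml: profile 1-3-4 — obeys.
(c) qm: profile 1-3 — obeys.
(d) tr: profile 1-4 — obeys.
(e) ʃŋj: profile 2-3-5 — obeys.
(f) gs: profile 1-2 — obeys.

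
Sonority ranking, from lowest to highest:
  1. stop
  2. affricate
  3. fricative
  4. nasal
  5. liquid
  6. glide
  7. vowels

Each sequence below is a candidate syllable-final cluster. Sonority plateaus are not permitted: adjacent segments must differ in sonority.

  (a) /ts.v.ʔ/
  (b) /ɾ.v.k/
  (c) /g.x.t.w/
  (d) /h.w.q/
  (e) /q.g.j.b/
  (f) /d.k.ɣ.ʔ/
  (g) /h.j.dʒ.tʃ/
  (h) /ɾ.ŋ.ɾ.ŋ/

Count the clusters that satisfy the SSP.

(a) /ts.v.ʔ/: profile 2-3-1 — violates.
(b) /ɾ.v.k/: profile 5-3-1 — obeys.
(c) /g.x.t.w/: profile 1-3-1-6 — violates.
(d) /h.w.q/: profile 3-6-1 — violates.
(e) /q.g.j.b/: profile 1-1-6-1 — violates.
(f) /d.k.ɣ.ʔ/: profile 1-1-3-1 — violates.
(g) /h.j.dʒ.tʃ/: profile 3-6-2-2 — violates.
(h) /ɾ.ŋ.ɾ.ŋ/: profile 5-4-5-4 — violates.

1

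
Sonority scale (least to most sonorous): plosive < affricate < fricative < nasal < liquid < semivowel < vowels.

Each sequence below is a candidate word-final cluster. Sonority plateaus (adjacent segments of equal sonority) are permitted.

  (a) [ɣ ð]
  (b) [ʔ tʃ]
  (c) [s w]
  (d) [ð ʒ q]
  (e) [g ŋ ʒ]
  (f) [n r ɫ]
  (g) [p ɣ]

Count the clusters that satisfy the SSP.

2

(a) sonority 3-3: well-formed.
(b) sonority 1-2: ill-formed.
(c) sonority 3-6: ill-formed.
(d) sonority 3-3-1: well-formed.
(e) sonority 1-4-3: ill-formed.
(f) sonority 4-5-5: ill-formed.
(g) sonority 1-3: ill-formed.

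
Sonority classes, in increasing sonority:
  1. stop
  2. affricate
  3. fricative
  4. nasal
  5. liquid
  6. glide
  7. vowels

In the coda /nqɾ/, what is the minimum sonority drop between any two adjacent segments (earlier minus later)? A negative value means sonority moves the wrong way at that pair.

-4

/n/ is a nasal (sonority 4).
/q/ is a stop (sonority 1).
/ɾ/ is a liquid (sonority 5).
/n/→/q/: change +3.
/q/→/ɾ/: change -4.
Minimum = -4.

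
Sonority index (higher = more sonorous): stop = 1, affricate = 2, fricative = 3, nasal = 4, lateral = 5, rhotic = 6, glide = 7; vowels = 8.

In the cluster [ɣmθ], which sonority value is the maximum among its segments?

4

/ɣ/ is a fricative (sonority 3).
/m/ is a nasal (sonority 4).
/θ/ is a fricative (sonority 3).
The maximum is 4.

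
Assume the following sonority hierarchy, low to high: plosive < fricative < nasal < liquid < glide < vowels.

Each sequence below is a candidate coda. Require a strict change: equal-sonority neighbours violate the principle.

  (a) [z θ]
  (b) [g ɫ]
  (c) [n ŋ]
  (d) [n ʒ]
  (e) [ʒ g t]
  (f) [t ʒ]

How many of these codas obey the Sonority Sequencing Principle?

(a) 2-2 → violates
(b) 1-4 → violates
(c) 3-3 → violates
(d) 3-2 → obeys
(e) 2-1-1 → violates
(f) 1-2 → violates

1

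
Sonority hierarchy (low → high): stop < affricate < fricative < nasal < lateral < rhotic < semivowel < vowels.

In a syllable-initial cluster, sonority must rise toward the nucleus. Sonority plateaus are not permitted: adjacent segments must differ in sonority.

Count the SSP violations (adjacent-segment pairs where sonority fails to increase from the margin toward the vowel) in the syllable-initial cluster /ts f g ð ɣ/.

2

/ts/ — affricate, sonority 2.
/f/ — fricative, sonority 3.
/g/ — stop, sonority 1.
/ð/ — fricative, sonority 3.
/ɣ/ — fricative, sonority 3.
/ts/→/f/: 2→3 (rises) — ok.
/f/→/g/: 3→1 (does not rise) — violation.
/g/→/ð/: 1→3 (rises) — ok.
/ð/→/ɣ/: 3→3 (plateau) — violation.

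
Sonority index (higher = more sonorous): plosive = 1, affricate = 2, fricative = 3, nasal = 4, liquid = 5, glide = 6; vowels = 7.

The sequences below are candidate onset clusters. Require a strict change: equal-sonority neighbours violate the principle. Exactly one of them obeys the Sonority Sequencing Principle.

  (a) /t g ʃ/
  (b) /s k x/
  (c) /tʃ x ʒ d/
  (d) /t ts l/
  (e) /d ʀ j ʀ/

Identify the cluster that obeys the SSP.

(a) /t g ʃ/: profile 1-1-3 — violates.
(b) /s k x/: profile 3-1-3 — violates.
(c) /tʃ x ʒ d/: profile 2-3-3-1 — violates.
(d) /t ts l/: profile 1-2-5 — obeys.
(e) /d ʀ j ʀ/: profile 1-5-6-5 — violates.

d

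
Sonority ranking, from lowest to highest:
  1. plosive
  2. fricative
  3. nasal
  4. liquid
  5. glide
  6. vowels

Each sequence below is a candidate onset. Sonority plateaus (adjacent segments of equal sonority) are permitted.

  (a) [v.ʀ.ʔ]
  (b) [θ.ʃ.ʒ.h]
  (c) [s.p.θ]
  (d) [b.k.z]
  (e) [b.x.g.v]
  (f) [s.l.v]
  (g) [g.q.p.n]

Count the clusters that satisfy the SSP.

(a) 2-4-1 → violates
(b) 2-2-2-2 → obeys
(c) 2-1-2 → violates
(d) 1-1-2 → obeys
(e) 1-2-1-2 → violates
(f) 2-4-2 → violates
(g) 1-1-1-3 → obeys

3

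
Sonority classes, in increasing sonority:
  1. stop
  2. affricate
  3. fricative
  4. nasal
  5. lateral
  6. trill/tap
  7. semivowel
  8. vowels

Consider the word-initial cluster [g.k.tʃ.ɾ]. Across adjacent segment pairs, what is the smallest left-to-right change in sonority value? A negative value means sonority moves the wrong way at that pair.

0

/g/ — stop, sonority 1.
/k/ — stop, sonority 1.
/tʃ/ — affricate, sonority 2.
/ɾ/ — trill/tap, sonority 6.
/g/→/k/: change +0.
/k/→/tʃ/: change +1.
/tʃ/→/ɾ/: change +4.
Minimum = 0.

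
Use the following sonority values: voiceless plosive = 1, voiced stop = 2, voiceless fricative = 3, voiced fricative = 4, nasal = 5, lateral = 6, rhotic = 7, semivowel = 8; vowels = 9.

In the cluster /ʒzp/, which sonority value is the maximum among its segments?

/ʒ/: voiced fricative = 4.
/z/: voiced fricative = 4.
/p/: voiceless plosive = 1.
The maximum is 4.

4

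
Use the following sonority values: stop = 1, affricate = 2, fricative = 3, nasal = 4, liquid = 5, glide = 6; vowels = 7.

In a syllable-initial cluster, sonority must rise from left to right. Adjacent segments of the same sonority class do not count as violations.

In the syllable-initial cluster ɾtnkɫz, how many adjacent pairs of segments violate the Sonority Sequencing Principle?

/ɾ/: liquid = 5.
/t/: stop = 1.
/n/: nasal = 4.
/k/: stop = 1.
/ɫ/: liquid = 5.
/z/: fricative = 3.
/ɾ/→/t/: 5→1 (does not rise) — violation.
/t/→/n/: 1→4 (rises) — ok.
/n/→/k/: 4→1 (does not rise) — violation.
/k/→/ɫ/: 1→5 (rises) — ok.
/ɫ/→/z/: 5→3 (does not rise) — violation.

3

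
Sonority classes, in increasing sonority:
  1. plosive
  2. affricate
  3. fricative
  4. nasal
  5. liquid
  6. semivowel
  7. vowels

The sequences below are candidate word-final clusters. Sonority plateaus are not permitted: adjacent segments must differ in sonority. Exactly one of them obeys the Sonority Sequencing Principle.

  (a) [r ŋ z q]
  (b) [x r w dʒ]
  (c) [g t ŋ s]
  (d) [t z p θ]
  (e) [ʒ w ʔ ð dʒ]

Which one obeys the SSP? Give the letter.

(a) 5-4-3-1 → obeys
(b) 3-5-6-2 → violates
(c) 1-1-4-3 → violates
(d) 1-3-1-3 → violates
(e) 3-6-1-3-2 → violates

a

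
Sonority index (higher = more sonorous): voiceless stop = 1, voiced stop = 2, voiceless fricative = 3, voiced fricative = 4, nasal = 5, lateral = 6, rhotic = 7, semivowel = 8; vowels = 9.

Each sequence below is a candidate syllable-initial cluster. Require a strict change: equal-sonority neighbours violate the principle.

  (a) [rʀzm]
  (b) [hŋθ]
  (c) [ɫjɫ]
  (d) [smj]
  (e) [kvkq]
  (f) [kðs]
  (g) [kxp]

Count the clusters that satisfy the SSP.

1

(a) sonority 7-7-4-5: ill-formed.
(b) sonority 3-5-3: ill-formed.
(c) sonority 6-8-6: ill-formed.
(d) sonority 3-5-8: well-formed.
(e) sonority 1-4-1-1: ill-formed.
(f) sonority 1-4-3: ill-formed.
(g) sonority 1-3-1: ill-formed.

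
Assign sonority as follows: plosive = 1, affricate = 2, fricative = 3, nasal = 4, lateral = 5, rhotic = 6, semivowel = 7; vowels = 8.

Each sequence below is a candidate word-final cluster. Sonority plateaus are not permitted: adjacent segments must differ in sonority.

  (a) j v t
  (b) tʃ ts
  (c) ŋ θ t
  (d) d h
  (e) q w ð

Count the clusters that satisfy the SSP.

2

(a) sonority 7-3-1: well-formed.
(b) sonority 2-2: ill-formed.
(c) sonority 4-3-1: well-formed.
(d) sonority 1-3: ill-formed.
(e) sonority 1-7-3: ill-formed.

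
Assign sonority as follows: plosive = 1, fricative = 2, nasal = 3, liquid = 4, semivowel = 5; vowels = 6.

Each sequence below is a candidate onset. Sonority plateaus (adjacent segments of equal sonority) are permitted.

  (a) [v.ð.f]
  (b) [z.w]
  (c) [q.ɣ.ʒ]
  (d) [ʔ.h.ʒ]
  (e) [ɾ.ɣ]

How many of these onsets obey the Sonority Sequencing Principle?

4

(a) 2-2-2 → obeys
(b) 2-5 → obeys
(c) 1-2-2 → obeys
(d) 1-2-2 → obeys
(e) 4-2 → violates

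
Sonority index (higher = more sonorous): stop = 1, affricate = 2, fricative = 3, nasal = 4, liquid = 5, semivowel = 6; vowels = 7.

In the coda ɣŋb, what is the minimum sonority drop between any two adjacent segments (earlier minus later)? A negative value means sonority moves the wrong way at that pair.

-1

/ɣ/ — fricative, sonority 3.
/ŋ/ — nasal, sonority 4.
/b/ — stop, sonority 1.
/ɣ/→/ŋ/: change -1.
/ŋ/→/b/: change +3.
Minimum = -1.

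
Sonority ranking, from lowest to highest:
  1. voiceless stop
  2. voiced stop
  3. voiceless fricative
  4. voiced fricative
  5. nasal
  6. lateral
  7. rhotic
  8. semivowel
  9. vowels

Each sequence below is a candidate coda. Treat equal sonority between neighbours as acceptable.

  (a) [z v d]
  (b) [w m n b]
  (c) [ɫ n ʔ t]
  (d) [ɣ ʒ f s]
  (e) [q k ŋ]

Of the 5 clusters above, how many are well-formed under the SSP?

(a) sonority 4-4-2: well-formed.
(b) sonority 8-5-5-2: well-formed.
(c) sonority 6-5-1-1: well-formed.
(d) sonority 4-4-3-3: well-formed.
(e) sonority 1-1-5: ill-formed.

4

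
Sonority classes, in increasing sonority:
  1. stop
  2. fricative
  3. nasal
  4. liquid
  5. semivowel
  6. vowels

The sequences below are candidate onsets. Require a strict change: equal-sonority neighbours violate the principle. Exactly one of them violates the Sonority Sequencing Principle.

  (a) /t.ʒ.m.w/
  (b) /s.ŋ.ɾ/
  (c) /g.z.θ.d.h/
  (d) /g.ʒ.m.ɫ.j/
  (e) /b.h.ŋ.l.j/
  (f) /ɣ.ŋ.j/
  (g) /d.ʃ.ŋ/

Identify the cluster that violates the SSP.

(a) /t.ʒ.m.w/: profile 1-2-3-5 — obeys.
(b) /s.ŋ.ɾ/: profile 2-3-4 — obeys.
(c) /g.z.θ.d.h/: profile 1-2-2-1-2 — violates.
(d) /g.ʒ.m.ɫ.j/: profile 1-2-3-4-5 — obeys.
(e) /b.h.ŋ.l.j/: profile 1-2-3-4-5 — obeys.
(f) /ɣ.ŋ.j/: profile 2-3-5 — obeys.
(g) /d.ʃ.ŋ/: profile 1-2-3 — obeys.

c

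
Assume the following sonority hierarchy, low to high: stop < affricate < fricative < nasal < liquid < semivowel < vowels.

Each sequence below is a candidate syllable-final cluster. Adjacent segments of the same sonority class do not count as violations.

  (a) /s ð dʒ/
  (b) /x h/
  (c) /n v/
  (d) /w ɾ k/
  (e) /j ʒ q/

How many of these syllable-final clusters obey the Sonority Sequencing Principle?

(a) sonority 3-3-2: well-formed.
(b) sonority 3-3: well-formed.
(c) sonority 4-3: well-formed.
(d) sonority 6-5-1: well-formed.
(e) sonority 6-3-1: well-formed.

5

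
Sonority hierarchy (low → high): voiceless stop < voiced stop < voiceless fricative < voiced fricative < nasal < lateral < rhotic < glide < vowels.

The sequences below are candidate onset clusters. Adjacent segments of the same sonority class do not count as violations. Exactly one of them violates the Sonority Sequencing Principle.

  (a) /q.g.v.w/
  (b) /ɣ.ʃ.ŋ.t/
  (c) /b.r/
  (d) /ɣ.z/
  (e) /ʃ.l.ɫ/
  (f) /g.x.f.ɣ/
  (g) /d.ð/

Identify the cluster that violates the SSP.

(a) /q.g.v.w/: profile 1-2-4-8 — obeys.
(b) /ɣ.ʃ.ŋ.t/: profile 4-3-5-1 — violates.
(c) /b.r/: profile 2-7 — obeys.
(d) /ɣ.z/: profile 4-4 — obeys.
(e) /ʃ.l.ɫ/: profile 3-6-6 — obeys.
(f) /g.x.f.ɣ/: profile 2-3-3-4 — obeys.
(g) /d.ð/: profile 2-4 — obeys.

b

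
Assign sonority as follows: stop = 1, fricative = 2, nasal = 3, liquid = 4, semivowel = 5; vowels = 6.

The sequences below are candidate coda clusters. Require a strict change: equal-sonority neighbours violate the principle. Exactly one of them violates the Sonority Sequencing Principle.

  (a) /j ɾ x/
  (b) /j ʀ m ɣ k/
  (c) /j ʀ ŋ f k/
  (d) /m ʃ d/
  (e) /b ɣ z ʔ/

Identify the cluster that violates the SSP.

(a) 5-4-2 → obeys
(b) 5-4-3-2-1 → obeys
(c) 5-4-3-2-1 → obeys
(d) 3-2-1 → obeys
(e) 1-2-2-1 → violates

e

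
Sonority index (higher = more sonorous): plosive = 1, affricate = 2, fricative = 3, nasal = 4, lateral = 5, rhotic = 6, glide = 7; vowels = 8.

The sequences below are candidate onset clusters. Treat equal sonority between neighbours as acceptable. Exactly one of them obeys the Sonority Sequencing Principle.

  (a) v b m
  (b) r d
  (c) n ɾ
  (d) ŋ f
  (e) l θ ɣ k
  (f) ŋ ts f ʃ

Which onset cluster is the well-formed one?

c

(a) 3-1-4 → violates
(b) 6-1 → violates
(c) 4-6 → obeys
(d) 4-3 → violates
(e) 5-3-3-1 → violates
(f) 4-2-3-3 → violates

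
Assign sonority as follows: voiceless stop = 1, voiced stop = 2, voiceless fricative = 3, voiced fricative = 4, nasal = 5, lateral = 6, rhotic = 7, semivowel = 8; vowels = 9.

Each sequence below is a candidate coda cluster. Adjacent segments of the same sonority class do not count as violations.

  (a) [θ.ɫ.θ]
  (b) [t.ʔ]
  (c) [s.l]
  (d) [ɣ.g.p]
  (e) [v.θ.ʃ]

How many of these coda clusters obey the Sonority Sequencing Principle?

3

(a) sonority 3-6-3: ill-formed.
(b) sonority 1-1: well-formed.
(c) sonority 3-6: ill-formed.
(d) sonority 4-2-1: well-formed.
(e) sonority 4-3-3: well-formed.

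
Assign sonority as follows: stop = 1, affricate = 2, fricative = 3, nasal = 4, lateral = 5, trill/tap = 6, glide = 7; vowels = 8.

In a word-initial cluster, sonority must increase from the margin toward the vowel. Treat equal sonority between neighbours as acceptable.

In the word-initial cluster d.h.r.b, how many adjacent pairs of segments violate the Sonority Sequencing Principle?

/d/ — stop, sonority 1.
/h/ — fricative, sonority 3.
/r/ — trill/tap, sonority 6.
/b/ — stop, sonority 1.
/d/→/h/: 1→3 (rises) — ok.
/h/→/r/: 3→6 (rises) — ok.
/r/→/b/: 6→1 (does not rise) — violation.

1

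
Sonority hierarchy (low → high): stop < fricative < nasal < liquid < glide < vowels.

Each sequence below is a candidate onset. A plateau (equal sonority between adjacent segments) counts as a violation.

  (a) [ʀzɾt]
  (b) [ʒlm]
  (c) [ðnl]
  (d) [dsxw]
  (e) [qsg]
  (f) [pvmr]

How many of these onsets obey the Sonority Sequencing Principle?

(a) sonority 4-2-4-1: ill-formed.
(b) sonority 2-4-3: ill-formed.
(c) sonority 2-3-4: well-formed.
(d) sonority 1-2-2-5: ill-formed.
(e) sonority 1-2-1: ill-formed.
(f) sonority 1-2-3-4: well-formed.

2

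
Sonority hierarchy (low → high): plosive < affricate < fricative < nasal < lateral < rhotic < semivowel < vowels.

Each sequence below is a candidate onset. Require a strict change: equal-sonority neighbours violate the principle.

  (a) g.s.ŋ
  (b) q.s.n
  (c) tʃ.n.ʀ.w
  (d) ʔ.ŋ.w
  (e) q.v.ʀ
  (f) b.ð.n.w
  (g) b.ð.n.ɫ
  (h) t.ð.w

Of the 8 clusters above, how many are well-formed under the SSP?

8

(a) sonority 1-3-4: well-formed.
(b) sonority 1-3-4: well-formed.
(c) sonority 2-4-6-7: well-formed.
(d) sonority 1-4-7: well-formed.
(e) sonority 1-3-6: well-formed.
(f) sonority 1-3-4-7: well-formed.
(g) sonority 1-3-4-5: well-formed.
(h) sonority 1-3-7: well-formed.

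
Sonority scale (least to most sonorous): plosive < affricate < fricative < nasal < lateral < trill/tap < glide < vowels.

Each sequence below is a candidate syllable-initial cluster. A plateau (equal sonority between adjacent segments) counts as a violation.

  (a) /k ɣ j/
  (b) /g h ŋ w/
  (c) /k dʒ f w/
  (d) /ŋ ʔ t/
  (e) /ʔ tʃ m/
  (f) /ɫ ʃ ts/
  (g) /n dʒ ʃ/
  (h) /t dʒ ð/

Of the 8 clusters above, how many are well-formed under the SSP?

(a) /k ɣ j/: profile 1-3-7 — obeys.
(b) /g h ŋ w/: profile 1-3-4-7 — obeys.
(c) /k dʒ f w/: profile 1-2-3-7 — obeys.
(d) /ŋ ʔ t/: profile 4-1-1 — violates.
(e) /ʔ tʃ m/: profile 1-2-4 — obeys.
(f) /ɫ ʃ ts/: profile 5-3-2 — violates.
(g) /n dʒ ʃ/: profile 4-2-3 — violates.
(h) /t dʒ ð/: profile 1-2-3 — obeys.

5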